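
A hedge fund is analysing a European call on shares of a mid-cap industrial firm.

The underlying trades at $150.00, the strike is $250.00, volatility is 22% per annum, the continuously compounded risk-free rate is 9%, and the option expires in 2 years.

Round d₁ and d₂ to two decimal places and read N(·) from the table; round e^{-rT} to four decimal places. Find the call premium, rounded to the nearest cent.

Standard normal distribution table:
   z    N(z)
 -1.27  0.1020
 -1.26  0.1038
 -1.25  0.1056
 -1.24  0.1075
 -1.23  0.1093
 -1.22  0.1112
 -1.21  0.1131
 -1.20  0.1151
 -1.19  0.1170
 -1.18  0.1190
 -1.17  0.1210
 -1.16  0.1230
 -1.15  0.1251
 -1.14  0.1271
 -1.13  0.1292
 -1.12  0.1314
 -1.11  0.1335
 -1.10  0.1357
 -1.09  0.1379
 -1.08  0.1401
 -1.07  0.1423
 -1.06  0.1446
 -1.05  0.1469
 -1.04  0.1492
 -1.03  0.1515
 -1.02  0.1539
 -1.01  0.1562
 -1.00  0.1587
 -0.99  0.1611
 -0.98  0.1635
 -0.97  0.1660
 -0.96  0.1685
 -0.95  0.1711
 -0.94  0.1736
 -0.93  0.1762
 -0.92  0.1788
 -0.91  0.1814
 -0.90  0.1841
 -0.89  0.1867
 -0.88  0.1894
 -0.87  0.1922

$3.99

σ√T = 0.22·√2 = 0.3111
ln(S/K) + (r + σ²/2)T = ln(150/250) + (0.09 + 0.22²/2)·2 = -0.5108 + 0.2284 = -0.2824
d₁ = -0.2824 / 0.3111 = -0.9078 which rounds to -0.91
d₂ = d₁ − σ√T = -0.9078 − 0.3111 = -1.2189 which rounds to -1.22
e^(−rT) = e^(−0.09·2) = 0.8353
N(d₁) = N(-0.91) = 0.1814;  N(d₂) = N(-1.22) = 0.1112
C = 150·0.1814 − 250·0.8353·0.1112 = 27.2100 − 23.2213 = 3.9887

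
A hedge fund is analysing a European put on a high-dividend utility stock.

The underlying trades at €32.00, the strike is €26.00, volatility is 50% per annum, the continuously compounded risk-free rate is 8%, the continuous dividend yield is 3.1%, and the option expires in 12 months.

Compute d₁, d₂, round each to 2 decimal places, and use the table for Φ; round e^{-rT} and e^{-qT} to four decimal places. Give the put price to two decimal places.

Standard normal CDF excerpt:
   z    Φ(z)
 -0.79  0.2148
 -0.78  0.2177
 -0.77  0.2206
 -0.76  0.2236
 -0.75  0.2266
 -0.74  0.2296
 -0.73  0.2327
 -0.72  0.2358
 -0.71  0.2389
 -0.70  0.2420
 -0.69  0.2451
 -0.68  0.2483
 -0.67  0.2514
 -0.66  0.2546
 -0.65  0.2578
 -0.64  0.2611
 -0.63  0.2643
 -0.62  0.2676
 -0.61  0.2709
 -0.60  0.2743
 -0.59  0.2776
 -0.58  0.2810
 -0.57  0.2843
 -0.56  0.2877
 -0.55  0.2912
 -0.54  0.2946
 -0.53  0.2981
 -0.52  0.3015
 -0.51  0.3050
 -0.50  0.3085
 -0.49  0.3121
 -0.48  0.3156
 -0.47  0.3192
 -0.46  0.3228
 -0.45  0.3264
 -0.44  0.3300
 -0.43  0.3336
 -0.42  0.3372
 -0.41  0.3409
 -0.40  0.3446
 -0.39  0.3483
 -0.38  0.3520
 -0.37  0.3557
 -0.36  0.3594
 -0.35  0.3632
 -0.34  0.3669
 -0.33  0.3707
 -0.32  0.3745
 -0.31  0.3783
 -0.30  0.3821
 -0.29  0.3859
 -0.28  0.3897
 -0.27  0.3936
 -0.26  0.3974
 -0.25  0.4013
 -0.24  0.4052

T = 1;  σ√T = 0.5000
d₁ = [ln(32/26) + (0.08 − 0.031 + 0.5²/2)·1] / 0.5000 = [0.2076 + 0.1740] / 0.5000 = 0.7633 ≈ 0.76
d₂ = d₁ − σ√T = 0.7633 − 0.5000 = 0.2633 ≈ 0.26
exp(−qT) = exp(−0.031·1) = 0.9695;  exp(−rT) = exp(−0.08·1) = 0.9231
N(−d₂) = N(-0.26) = 0.3974;  N(−d₁) = N(-0.76) = 0.2236
P = 26·0.9231·0.3974 − 32·0.9695·0.2236 = 9.5378 − 6.9370 = 2.6009

€2.60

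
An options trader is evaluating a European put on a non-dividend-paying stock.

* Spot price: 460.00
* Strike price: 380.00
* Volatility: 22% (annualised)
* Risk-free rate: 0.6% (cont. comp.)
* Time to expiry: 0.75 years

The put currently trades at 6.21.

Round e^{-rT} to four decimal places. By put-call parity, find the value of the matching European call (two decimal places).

e^(−rT) = e^(−0.006·0.75) = 0.9955
Put-call parity: C − P = S − K·e^(−rT) = 460 − 380·0.9955 = 460 − 378.2900 = 81.7100
C = P + (C − P) = 6.21 + (81.7100) = 87.9200

87.92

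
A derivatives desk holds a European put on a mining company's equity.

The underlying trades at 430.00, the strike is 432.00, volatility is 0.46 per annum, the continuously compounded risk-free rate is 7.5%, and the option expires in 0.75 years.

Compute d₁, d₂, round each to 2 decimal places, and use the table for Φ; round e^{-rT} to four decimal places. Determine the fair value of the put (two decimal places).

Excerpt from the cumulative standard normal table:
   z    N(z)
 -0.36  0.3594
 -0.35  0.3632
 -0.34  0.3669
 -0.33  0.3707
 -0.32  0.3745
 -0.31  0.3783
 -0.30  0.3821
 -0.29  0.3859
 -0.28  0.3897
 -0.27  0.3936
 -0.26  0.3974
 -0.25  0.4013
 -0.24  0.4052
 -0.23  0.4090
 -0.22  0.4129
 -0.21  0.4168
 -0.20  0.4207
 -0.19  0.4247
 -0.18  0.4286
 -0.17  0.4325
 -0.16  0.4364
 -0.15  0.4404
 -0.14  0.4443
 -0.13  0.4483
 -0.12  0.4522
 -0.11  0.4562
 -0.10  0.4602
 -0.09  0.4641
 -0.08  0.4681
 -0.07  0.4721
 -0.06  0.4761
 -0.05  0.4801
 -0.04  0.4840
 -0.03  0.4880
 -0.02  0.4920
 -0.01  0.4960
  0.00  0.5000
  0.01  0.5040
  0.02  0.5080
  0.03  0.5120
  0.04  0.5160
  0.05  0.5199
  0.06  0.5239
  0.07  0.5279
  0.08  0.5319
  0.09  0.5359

56.18

σ√T = 0.46·√0.75 = 0.3984
d₁ = [ln(430/432) + (0.075 + 0.46²/2)·0.75] / 0.3984 = [-0.0046 + 0.1356] / 0.3984 = 0.3287 ⇒ 0.33
d₂ = d₁ − σ√T = 0.3287 − 0.3984 = -0.0696 ⇒ -0.07
exp(−rT) = exp(−0.075·0.75) = 0.9453
P = 432·0.9453·N(0.07) − 430·N(-0.33) = 432·0.9453·0.5279 − 430·0.3707 = 215.5783 − 159.4010 = 56.1773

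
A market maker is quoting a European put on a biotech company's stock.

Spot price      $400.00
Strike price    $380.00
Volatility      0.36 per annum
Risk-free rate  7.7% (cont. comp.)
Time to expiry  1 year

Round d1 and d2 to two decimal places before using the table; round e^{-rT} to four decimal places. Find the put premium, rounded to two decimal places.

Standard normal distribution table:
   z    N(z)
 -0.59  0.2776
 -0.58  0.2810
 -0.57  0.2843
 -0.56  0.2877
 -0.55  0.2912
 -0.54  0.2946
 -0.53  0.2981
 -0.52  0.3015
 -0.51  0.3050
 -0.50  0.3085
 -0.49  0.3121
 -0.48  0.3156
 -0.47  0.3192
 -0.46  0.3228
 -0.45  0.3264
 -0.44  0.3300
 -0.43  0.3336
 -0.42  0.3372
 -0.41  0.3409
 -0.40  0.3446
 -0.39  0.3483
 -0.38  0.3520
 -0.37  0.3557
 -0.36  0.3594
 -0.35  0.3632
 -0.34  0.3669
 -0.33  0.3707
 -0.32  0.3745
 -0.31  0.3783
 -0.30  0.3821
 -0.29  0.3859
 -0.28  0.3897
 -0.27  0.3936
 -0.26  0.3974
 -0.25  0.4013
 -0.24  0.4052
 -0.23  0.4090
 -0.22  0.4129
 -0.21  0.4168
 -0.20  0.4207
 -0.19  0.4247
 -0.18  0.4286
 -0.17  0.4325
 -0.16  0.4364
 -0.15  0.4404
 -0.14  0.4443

$32.96

σ√T = 0.36 × 1.0000 = 0.3600
d₁ = [ln(400/380) + (0.077 + 0.36²/2)·1] / 0.3600 = [0.0513 + 0.1418] / 0.3600 = 0.5364 → 0.54
d₂ = d₁ − σ√T = 0.5364 − 0.3600 = 0.1764 → 0.18
e^(−rT) = e^(−0.077·1) = 0.9259
N(−d₂) = N(-0.18) = 0.4286;  N(−d₁) = N(-0.54) = 0.2946
P = 380·0.9259·0.4286 − 400·0.2946 = 150.7995 − 117.8400 = 32.9595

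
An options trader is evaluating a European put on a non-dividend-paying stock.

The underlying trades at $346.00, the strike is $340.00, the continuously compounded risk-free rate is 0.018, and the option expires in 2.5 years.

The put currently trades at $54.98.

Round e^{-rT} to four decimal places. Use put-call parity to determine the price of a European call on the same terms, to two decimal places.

e^(−rT) = e^(−0.018·2.5) = 0.9560
Put-call parity: C − P = S − K·e^(−rT) = 346 − 340·0.9560 = 346 − 325.0400 = 20.9600
C = P + (C − P) = 54.98 + (20.9600) = 75.9400

$75.94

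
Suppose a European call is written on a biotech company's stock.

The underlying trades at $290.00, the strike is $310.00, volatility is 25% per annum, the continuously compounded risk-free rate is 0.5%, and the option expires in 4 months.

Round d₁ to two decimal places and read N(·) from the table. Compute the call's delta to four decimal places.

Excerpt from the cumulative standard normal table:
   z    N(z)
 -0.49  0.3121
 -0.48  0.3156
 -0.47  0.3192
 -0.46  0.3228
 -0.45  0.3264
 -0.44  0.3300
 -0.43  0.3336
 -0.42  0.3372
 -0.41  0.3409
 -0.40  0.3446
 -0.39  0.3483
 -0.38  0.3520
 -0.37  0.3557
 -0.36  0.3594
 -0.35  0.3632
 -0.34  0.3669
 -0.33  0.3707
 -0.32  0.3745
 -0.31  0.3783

0.3520

T = 0.3333;  σ√T = 0.1443
d₁ = [ln(290/310) + (0.005 + 0.25²/2)·0.3333] / 0.1443 = [-0.0667 + 0.0121] / 0.1443 = -0.3783 ≈ -0.38
N(d₁) = N(-0.38) = 0.3520
Δ_call = N(d₁) = 0.3520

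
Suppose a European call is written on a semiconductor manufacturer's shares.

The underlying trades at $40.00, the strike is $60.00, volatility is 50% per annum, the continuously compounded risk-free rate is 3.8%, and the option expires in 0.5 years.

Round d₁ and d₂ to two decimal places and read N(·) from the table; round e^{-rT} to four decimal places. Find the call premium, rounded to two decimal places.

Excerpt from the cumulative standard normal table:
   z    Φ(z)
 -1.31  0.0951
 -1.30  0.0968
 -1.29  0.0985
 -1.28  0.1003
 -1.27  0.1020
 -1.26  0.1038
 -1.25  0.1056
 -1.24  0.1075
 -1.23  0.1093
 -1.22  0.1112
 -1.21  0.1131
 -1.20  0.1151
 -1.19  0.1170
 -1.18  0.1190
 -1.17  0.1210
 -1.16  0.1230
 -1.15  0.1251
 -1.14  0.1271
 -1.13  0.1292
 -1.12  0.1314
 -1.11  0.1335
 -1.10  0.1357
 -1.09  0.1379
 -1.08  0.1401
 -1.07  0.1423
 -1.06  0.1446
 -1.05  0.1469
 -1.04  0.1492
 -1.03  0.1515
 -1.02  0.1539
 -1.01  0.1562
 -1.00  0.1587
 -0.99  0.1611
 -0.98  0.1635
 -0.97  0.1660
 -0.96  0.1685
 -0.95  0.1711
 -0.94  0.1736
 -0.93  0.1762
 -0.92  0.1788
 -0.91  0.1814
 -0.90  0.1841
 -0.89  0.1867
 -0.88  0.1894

σ√T = 0.5 × 0.7071 = 0.3536
d₁ = [ln(40/60) + (0.038 + ½·0.5²)·0.5] / (σ√T) = (-0.4055 + 0.0815) / 0.3536 = -0.9163 → -0.92
d₂ = -0.9163 − 0.3536 = -1.2699 → -1.27
e^(−rT) = e^(−0.038·0.5) = 0.9812
C = 40·N(-0.92) − 60·0.9812·N(-1.27) = 40·0.1788 − 60·0.9812·0.1020 = 7.1520 − 6.0049 = 1.1471

$1.15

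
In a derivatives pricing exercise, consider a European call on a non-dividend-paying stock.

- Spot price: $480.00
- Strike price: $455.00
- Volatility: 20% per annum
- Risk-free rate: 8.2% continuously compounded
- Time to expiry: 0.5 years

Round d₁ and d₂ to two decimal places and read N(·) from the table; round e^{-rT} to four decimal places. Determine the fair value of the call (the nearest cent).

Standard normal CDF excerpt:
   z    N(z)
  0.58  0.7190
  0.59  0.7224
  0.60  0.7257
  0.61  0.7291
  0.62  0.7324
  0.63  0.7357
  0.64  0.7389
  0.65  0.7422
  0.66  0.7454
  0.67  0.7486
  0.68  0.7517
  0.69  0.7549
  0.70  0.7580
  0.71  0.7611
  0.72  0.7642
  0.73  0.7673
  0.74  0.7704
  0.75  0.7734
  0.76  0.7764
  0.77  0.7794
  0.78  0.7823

$52.87

T = 0.5;  σ√T = 0.1414
d₁ = [ln(480/455) + (0.082 + 0.2²/2)·0.5] / 0.1414 = [0.0535 + 0.0510] / 0.1414 = 0.7388 ⇒ 0.74
d₂ = d₁ − σ√T = 0.7388 − 0.1414 = 0.5974 ⇒ 0.60
exp(−rT) = exp(−0.082·0.5) = 0.9598
N(d₁) = N(0.74) = 0.7704;  N(d₂) = N(0.60) = 0.7257
C = 480·0.7704 − 455·0.9598·0.7257 = 369.7920 − 316.9197 = 52.8723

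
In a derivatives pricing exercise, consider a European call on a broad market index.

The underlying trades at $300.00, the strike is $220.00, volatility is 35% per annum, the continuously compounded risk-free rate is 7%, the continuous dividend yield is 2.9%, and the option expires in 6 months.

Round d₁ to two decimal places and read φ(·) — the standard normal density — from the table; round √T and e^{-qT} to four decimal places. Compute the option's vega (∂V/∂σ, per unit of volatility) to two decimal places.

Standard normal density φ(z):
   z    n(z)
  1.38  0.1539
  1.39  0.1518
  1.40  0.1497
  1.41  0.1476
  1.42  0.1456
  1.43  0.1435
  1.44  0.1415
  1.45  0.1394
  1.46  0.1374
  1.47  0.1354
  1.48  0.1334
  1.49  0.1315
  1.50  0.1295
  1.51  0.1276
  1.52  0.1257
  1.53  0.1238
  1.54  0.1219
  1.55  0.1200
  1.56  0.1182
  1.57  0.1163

T = 0.5;  σ√T = 0.2475
d₁ = [ln(300/220) + (0.07 − 0.029 + 0.35²/2)·0.5] / 0.2475 = [0.3102 + 0.0511] / 0.2475 = 1.4598 → 1.46
√T = √0.5 = 0.7071
φ(d₁) = φ(1.46) = 0.1374
e^(−qT) = e^(−0.029·0.5) = 0.9856
vega = S·e^(−qT)·φ(d₁)·√T = 300·0.9856·0.1374·0.7071 = 28.7270
(Call and put vega coincide under Black-Scholes.)

28.73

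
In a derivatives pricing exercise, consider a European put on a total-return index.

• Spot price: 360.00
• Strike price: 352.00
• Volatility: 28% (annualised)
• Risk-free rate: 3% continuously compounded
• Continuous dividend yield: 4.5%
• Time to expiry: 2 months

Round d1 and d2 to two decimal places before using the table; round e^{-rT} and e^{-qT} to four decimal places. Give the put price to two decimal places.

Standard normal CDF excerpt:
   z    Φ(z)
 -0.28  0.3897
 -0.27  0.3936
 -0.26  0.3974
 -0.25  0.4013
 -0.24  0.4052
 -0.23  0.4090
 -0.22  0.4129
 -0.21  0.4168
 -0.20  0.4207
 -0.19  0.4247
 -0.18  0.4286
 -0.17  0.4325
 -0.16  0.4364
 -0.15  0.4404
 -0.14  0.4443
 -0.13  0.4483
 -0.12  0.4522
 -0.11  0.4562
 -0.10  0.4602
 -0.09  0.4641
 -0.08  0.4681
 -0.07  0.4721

σ√T = 0.28·√0.1667 = 0.1143
d₁ = [ln(360/352) + (0.03 − 0.045 + ½·0.28²)·0.1667] / (σ√T) = (0.0225 + 0.0040) / 0.1143 = 0.2319 which rounds to 0.23
d₂ = 0.2319 − 0.1143 = 0.1176 which rounds to 0.12
e^(−qT) = e^(−0.045·0.1667) = 0.9925;  e^(−rT) = e^(−0.03·0.1667) = 0.9950
N(−d₂) = N(-0.12) = 0.4522;  N(−d₁) = N(-0.23) = 0.4090
P = 352·0.9950·0.4522 − 360·0.9925·0.4090 = 158.3785 − 146.1357 = 12.2428

12.24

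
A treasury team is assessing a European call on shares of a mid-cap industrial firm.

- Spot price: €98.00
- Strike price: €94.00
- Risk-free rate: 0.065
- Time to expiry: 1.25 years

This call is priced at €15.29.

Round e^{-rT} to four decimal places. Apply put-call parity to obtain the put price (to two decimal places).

exp(−rT) = exp(−0.065·1.25) = 0.9220
Put-call parity: C − P = S − K·e^(−rT) = 98 − 94·0.9220 = 98 − 86.6680 = 11.3320
P = C − (C − P) = 15.29 − (11.3320) = 3.9580

€3.96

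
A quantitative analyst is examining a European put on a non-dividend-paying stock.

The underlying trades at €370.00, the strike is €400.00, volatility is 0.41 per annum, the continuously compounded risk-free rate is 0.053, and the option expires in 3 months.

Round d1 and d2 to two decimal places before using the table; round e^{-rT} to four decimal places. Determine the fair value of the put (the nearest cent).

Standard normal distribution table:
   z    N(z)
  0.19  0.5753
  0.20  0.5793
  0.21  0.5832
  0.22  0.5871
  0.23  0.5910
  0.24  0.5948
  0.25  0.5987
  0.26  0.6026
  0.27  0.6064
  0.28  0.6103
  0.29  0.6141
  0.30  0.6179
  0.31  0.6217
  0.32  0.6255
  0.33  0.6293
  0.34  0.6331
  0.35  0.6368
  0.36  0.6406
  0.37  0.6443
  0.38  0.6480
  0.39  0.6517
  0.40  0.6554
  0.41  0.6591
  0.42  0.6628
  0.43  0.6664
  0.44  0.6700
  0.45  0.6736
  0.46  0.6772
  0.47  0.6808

σ√T = 0.41 × 0.5000 = 0.2050
ln(S/K) + (r + σ²/2)T = ln(370/400) + (0.053 + 0.41²/2)·0.25 = -0.0780 + 0.0343 = -0.0437
d₁ = -0.0437 / 0.2050 = -0.2132 → -0.21
d₂ = d₁ − σ√T = -0.2132 − 0.2050 = -0.4182 → -0.42
e^(−rT) = e^(−0.053·0.25) = 0.9868
N(−d₂) = N(0.42) = 0.6628;  N(−d₁) = N(0.21) = 0.5832
P = 400·0.9868·0.6628 − 370·0.5832 = 261.6204 − 215.7840 = 45.8364

€45.84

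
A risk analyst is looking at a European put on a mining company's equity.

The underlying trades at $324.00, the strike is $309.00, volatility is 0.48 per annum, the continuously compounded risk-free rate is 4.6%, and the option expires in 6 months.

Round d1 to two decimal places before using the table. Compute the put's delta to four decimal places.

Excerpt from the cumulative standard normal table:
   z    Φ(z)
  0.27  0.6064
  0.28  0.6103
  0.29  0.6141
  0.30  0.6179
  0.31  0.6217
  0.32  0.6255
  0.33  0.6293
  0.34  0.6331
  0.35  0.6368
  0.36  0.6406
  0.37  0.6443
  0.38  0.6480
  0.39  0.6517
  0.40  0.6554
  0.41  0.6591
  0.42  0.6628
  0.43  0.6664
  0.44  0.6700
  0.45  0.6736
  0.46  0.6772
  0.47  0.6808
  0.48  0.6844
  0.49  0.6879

-0.3520

σ√T = 0.48 × 0.7071 = 0.3394
ln(S/K) + (r + σ²/2)T = ln(324/309) + (0.046 + 0.48²/2)·0.5 = 0.0474 + 0.0806 = 0.1280
d₁ = 0.1280 / 0.3394 = 0.3771 → 0.38
N(d₁) = N(0.38) = 0.6480
Δ_put = N(d₁) − 1 = 0.6480 − 1 = -0.3520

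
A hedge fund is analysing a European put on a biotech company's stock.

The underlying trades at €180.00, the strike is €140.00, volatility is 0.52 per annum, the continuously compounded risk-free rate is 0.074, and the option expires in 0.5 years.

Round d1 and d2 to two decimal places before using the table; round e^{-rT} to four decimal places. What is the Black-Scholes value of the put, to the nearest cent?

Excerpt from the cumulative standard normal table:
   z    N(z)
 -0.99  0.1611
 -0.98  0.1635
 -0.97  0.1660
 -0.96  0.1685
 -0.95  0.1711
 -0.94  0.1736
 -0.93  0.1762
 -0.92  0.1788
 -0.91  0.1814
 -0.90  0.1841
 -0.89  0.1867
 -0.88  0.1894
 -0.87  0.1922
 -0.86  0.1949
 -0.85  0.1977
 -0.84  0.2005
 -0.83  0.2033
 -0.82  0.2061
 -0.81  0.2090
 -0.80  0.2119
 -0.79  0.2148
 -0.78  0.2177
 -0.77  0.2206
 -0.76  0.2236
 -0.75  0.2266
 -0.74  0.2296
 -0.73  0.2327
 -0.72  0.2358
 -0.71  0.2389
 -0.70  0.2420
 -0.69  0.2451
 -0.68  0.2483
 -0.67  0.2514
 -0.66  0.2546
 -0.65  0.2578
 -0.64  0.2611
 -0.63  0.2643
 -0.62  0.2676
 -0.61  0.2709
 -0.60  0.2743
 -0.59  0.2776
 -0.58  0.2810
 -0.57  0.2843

σ√T = 0.52·√0.5 = 0.3677
d₁ = [ln(180/140) + (0.074 + ½·0.52²)·0.5] / (σ√T) = (0.2513 + 0.1046) / 0.3677 = 0.9680 → 0.97
d₂ = 0.9680 − 0.3677 = 0.6003 → 0.60
exp(−rT) = exp(−0.074·0.5) = 0.9637
N(−d₂) = N(-0.60) = 0.2743;  N(−d₁) = N(-0.97) = 0.1660
P = 140·0.9637·0.2743 − 180·0.1660 = 37.0080 − 29.8800 = 7.1280

€7.13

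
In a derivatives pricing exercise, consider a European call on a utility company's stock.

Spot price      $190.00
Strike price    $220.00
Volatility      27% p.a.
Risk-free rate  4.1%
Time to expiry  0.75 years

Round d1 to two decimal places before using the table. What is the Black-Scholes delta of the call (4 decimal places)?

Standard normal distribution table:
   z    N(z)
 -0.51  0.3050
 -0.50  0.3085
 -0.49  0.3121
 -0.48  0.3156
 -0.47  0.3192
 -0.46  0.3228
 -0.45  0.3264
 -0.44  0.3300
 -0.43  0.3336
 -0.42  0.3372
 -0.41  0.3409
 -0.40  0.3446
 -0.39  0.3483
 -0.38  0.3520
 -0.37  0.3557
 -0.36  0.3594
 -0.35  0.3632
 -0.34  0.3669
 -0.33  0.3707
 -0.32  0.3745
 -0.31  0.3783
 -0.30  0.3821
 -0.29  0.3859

T = 0.75;  σ√T = 0.2338
ln(S/K) + (r + σ²/2)T = ln(190/220) + (0.041 + 0.27²/2)·0.75 = -0.1466 + 0.0581 = -0.0885
d₁ = -0.0885 / 0.2338 = -0.3786 ⇒ -0.38
N(d₁) = N(-0.38) = 0.3520
Δ_call = N(d₁) = 0.3520

0.3520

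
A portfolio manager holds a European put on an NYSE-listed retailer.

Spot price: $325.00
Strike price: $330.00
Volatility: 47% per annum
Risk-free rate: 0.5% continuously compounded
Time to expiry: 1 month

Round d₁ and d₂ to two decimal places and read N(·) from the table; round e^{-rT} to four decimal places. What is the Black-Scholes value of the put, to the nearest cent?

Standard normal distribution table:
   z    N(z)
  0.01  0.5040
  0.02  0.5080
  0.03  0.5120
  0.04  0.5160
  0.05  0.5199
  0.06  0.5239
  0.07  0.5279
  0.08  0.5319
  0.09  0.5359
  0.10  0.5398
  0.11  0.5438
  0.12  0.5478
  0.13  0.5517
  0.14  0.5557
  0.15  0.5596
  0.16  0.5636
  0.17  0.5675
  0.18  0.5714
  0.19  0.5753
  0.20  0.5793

$20.79

σ√T = 0.47·√0.08333 = 0.1357
d₁ = [ln(325/330) + (0.005 + ½·0.47²)·0.08333] / (σ√T) = (-0.0153 + 0.0096) / 0.1357 = -0.0416 ≈ -0.04
d₂ = -0.0416 − 0.1357 = -0.1773 ≈ -0.18
e^(−rT) = e^(−0.005·0.08333) = 0.9996
N(−d₂) = N(0.18) = 0.5714;  N(−d₁) = N(0.04) = 0.5160
P = 330·0.9996·0.5714 − 325·0.5160 = 188.4866 − 167.7000 = 20.7866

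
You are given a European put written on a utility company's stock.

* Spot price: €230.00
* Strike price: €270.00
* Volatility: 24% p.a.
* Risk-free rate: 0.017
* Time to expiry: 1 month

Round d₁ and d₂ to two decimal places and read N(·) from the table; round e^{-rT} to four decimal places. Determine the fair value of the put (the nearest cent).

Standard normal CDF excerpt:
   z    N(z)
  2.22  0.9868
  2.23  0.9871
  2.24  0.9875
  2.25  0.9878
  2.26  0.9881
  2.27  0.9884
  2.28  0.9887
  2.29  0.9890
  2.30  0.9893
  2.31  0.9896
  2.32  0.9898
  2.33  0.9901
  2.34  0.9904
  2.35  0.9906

€39.69

σ√T = 0.24·√0.08333 = 0.0693
d₁ = [ln(230/270) + (0.017 + ½·0.24²)·0.08333] / (σ√T) = (-0.1603 + 0.0038) / 0.0693 = -2.2593 which rounds to -2.26
d₂ = -2.2593 − 0.0693 = -2.3285 which rounds to -2.33
exp(−rT) = exp(−0.017·0.08333) = 0.9986
N(−d₂) = N(2.33) = 0.9901;  N(−d₁) = N(2.26) = 0.9881
P = 270·0.9986·0.9901 − 230·0.9881 = 266.9527 − 227.2630 = 39.6897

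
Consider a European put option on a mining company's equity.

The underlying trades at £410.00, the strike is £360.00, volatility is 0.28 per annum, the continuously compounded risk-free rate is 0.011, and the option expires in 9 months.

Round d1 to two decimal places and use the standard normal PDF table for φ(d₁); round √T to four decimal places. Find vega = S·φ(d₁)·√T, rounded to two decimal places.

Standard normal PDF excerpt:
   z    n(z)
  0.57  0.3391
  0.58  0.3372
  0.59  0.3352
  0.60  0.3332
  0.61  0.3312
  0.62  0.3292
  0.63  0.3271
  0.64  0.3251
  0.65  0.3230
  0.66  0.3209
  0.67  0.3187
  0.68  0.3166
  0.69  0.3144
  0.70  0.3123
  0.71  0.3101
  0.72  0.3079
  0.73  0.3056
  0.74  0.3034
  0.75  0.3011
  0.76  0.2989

σ√T = 0.28·√0.75 = 0.2425
d₁ = [ln(410/360) + (0.011 + 0.28²/2)·0.75] / 0.2425 = [0.1301 + 0.0377] / 0.2425 = 0.6916 ≈ 0.69
√T = √0.75 = 0.8660
φ(d₁) = φ(0.69) = 0.3144
vega = S·φ(d₁)·√T = 410·0.3144·0.8660 = 111.6309

111.63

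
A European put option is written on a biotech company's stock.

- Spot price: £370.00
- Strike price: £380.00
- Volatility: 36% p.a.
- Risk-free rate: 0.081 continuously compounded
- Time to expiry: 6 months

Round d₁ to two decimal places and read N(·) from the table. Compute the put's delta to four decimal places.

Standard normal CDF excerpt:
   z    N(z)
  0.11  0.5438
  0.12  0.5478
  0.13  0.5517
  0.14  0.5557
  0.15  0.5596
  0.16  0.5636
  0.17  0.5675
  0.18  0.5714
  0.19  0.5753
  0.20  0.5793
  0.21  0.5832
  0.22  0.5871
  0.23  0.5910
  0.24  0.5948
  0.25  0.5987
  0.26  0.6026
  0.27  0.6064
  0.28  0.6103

T = 0.5;  σ√T = 0.2546
d₁ = [ln(370/380) + (0.081 + 0.36²/2)·0.5] / 0.2546 = [-0.0267 + 0.0729] / 0.2546 = 0.1816 → 0.18
N(d₁) = N(0.18) = 0.5714
Δ_put = N(d₁) − 1 = 0.5714 − 1 = -0.4286

-0.4286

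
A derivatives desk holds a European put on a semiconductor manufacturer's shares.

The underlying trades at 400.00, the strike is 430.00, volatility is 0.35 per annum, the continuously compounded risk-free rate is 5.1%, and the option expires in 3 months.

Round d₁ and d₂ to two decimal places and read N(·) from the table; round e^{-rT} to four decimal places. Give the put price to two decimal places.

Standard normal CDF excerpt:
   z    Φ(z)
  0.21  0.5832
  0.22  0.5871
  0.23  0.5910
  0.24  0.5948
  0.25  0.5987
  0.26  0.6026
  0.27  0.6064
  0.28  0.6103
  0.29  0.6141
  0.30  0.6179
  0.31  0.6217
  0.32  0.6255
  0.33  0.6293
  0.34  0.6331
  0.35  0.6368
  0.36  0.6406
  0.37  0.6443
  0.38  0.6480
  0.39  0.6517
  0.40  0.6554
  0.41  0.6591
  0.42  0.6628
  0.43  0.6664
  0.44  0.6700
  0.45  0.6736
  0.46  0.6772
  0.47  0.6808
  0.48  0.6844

43.43

σ√T = 0.35·√0.25 = 0.1750
d₁ = [ln(400/430) + (0.051 + 0.35²/2)·0.25] / 0.1750 = [-0.0723 + 0.0281] / 0.1750 = -0.2529 ⇒ -0.25
d₂ = d₁ − σ√T = -0.2529 − 0.1750 = -0.4279 ⇒ -0.43
e^(−rT) = e^(−0.051·0.25) = 0.9873
P = 430·0.9873·N(0.43) − 400·N(0.25) = 430·0.9873·0.6664 − 400·0.5987 = 282.9128 − 239.4800 = 43.4328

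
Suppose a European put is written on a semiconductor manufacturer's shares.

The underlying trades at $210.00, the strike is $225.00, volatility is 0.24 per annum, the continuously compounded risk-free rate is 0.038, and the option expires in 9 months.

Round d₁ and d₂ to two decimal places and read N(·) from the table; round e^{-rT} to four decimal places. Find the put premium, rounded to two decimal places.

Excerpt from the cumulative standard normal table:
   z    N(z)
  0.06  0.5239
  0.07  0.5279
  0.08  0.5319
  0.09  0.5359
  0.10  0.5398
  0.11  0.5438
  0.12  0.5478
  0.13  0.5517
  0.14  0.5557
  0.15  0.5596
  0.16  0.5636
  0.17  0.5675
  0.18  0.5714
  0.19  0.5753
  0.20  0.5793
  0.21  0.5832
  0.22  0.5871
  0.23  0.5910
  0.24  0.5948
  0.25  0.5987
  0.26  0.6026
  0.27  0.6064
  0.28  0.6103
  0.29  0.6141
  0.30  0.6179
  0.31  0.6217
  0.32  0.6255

σ√T = 0.24 × 0.8660 = 0.2078
d₁ = [ln(210/225) + (0.038 + ½·0.24²)·0.75] / (σ√T) = (-0.0690 + 0.0501) / 0.2078 = -0.0909 ≈ -0.09
d₂ = -0.0909 − 0.2078 = -0.2987 ≈ -0.30
exp(−rT) = exp(−0.038·0.75) = 0.9719
N(−d₂) = N(0.30) = 0.6179;  N(−d₁) = N(0.09) = 0.5359
P = 225·0.9719·0.6179 − 210·0.5359 = 135.1208 − 112.5390 = 22.5818

$22.58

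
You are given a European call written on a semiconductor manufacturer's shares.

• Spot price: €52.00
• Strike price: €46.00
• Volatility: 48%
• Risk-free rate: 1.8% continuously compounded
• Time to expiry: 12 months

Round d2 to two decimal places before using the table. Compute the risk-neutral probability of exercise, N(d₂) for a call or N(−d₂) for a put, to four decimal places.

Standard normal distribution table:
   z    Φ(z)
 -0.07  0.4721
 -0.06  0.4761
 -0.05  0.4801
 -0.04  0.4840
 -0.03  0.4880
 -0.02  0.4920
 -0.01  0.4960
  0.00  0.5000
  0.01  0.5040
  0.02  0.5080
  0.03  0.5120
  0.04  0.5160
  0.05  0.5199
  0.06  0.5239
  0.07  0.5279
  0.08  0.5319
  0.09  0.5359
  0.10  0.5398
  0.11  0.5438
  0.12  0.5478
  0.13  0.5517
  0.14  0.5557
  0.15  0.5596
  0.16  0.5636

σ√T = 0.48·√1 = 0.4800
d₁ = [ln(52/46) + (0.018 + 0.48²/2)·1] / 0.4800 = [0.1226 + 0.1332] / 0.4800 = 0.5329 ⇒ 0.53
d₂ = d₁ − σ√T = 0.5329 − 0.4800 = 0.0529 ⇒ 0.05
Pr(exercise) under Q = N(d₂) = 0.5199

0.5199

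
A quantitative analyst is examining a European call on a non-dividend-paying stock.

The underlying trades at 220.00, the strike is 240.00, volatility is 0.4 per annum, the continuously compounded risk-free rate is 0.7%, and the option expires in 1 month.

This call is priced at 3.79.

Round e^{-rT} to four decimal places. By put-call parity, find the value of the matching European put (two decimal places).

e^(−rT) = e^(−0.007·0.08333) = 0.9994
Put-call parity: C − P = S − K·e^(−rT) = 220 − 240·0.9994 = 220 − 239.8560 = -19.8560
P = C − (C − P) = 3.79 − (-19.8560) = 23.6460

23.65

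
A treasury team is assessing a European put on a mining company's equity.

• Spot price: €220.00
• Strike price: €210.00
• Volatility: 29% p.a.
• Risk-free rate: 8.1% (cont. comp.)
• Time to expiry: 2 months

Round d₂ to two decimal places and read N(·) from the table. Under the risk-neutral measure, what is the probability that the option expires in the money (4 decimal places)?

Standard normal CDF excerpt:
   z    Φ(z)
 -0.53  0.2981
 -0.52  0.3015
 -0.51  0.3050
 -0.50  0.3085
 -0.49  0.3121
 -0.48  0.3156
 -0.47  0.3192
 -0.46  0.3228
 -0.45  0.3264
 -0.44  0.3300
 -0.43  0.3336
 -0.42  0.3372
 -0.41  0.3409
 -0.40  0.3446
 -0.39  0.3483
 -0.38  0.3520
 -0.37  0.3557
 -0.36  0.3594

σ√T = 0.29·√0.1667 = 0.1184
d₁ = [ln(220/210) + (0.081 + 0.29²/2)·0.1667] / 0.1184 = [0.0465 + 0.0205] / 0.1184 = 0.5662 which rounds to 0.57
d₂ = d₁ − σ√T = 0.5662 − 0.1184 = 0.4478 which rounds to 0.45
Pr(exercise) under Q = N(−d₂) = N(-0.45) = 0.3264

0.3264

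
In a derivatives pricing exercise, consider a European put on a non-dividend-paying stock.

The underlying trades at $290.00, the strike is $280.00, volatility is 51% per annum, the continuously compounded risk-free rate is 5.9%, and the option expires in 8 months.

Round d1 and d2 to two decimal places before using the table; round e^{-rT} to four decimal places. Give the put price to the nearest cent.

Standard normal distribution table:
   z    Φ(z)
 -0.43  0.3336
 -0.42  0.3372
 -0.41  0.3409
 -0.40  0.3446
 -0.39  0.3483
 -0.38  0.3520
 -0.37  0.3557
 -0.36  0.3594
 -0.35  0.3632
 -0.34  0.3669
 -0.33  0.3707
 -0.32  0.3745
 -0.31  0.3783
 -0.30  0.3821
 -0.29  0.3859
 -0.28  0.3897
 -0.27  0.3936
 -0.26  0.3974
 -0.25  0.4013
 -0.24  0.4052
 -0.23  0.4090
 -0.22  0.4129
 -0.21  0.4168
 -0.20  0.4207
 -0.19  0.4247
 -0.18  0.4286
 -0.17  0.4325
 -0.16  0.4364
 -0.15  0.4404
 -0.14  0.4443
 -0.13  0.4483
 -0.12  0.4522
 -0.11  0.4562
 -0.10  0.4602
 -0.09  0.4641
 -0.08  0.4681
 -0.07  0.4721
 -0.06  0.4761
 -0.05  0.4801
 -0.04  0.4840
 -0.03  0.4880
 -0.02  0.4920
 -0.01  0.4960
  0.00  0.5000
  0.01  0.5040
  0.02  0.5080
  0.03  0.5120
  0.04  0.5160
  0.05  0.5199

T = 0.6667;  σ√T = 0.4164
d₁ = [ln(290/280) + (0.059 + ½·0.51²)·0.6667] / (σ√T) = (0.0351 + 0.1260) / 0.4164 = 0.3869 ≈ 0.39
d₂ = 0.3869 − 0.4164 = -0.0295 ≈ -0.03
e^(−rT) = e^(−0.059·0.6667) = 0.9614
N(−d₂) = N(0.03) = 0.5120;  N(−d₁) = N(-0.39) = 0.3483
P = 280·0.9614·0.5120 − 290·0.3483 = 137.8263 − 101.0070 = 36.8193

$36.82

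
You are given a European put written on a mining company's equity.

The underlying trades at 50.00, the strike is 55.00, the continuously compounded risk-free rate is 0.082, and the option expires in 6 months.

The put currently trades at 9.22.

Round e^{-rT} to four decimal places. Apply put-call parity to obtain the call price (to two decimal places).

exp(−rT) = exp(−0.082·0.5) = 0.9598
Put-call parity: C − P = S − K·e^(−rT) = 50 − 55·0.9598 = 50 − 52.7890 = -2.7890
C = P + (C − P) = 9.22 + (-2.7890) = 6.4310

6.43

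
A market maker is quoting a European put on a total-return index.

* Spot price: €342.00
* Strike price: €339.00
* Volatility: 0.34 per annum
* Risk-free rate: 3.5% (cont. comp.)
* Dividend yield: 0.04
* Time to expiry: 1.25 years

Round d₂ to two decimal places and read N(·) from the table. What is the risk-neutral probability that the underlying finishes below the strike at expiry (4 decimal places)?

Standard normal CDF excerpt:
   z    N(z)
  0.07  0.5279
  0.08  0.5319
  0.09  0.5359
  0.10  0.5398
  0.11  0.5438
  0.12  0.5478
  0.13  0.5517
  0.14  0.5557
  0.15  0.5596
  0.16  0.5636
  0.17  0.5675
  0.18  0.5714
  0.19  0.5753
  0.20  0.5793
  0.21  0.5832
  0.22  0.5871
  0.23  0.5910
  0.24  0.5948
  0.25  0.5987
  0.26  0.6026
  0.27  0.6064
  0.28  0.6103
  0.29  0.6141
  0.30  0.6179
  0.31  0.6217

0.5714

σ√T = 0.34·√1.25 = 0.3801
d₁ = [ln(342/339) + (0.035 − 0.04 + 0.34²/2)·1.25] / 0.3801 = [0.0088 + 0.0660] / 0.3801 = 0.1968 which rounds to 0.20
d₂ = d₁ − σ√T = 0.1968 − 0.3801 = -0.1833 which rounds to -0.18
Pr(exercise) under Q = N(−d₂) = N(0.18) = 0.5714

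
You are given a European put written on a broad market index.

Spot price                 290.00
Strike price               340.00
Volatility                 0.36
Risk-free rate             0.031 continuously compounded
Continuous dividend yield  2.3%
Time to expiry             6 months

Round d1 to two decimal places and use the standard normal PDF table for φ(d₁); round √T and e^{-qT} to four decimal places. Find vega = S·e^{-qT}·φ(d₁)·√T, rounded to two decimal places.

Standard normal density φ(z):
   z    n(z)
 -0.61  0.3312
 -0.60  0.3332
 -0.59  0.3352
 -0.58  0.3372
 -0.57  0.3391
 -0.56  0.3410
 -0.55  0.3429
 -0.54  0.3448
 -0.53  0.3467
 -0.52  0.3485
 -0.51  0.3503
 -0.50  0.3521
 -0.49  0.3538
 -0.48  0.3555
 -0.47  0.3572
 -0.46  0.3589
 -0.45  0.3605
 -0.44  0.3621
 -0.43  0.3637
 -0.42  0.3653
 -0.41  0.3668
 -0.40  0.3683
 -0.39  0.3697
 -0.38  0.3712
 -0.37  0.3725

T = 0.5;  σ√T = 0.2546
d₁ = [ln(290/340) + (0.031 − 0.023 + 0.36²/2)·0.5] / 0.2546 = [-0.1591 + 0.0364] / 0.2546 = -0.4819 ≈ -0.48
√T = √0.5 = 0.7071
φ(d₁) = φ(-0.48) = 0.3555
e^(−qT) = e^(−0.023·0.5) = 0.9886
vega = S·e^(−qT)·φ(d₁)·√T = 290·0.9886·0.3555·0.7071 = 72.0674

72.07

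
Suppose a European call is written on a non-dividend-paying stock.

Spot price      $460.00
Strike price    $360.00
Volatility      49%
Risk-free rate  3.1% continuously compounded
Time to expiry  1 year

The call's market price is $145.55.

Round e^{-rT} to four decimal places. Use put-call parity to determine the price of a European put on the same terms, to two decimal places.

e^(−rT) = e^(−0.031·1) = 0.9695
Put-call parity: C − P = S − K·e^(−rT) = 460 − 360·0.9695 = 460 − 349.0200 = 110.9800
P = C − (C − P) = 145.55 − (110.9800) = 34.5700

$34.57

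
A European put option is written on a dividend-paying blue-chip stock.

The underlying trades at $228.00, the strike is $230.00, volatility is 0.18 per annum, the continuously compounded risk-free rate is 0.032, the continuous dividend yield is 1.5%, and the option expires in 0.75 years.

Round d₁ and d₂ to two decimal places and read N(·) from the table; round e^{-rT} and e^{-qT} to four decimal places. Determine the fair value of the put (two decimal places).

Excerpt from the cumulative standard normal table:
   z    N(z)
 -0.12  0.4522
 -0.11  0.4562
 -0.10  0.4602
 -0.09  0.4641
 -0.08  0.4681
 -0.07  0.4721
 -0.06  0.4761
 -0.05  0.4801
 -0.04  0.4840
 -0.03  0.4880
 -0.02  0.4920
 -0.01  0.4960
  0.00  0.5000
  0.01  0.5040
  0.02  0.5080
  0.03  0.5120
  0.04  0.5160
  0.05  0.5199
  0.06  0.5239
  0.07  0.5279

$12.99

T = 0.75;  σ√T = 0.1559
d₁ = [ln(228/230) + (0.032 − 0.015 + 0.18²/2)·0.75] / 0.1559 = [-0.0087 + 0.0249] / 0.1559 = 0.1037 ⇒ 0.10
d₂ = d₁ − σ√T = 0.1037 − 0.1559 = -0.0522 ⇒ -0.05
e^(−qT) = e^(−0.015·0.75) = 0.9888;  e^(−rT) = e^(−0.032·0.75) = 0.9763
P = 230·0.9763·N(0.05) − 228·0.9888·N(-0.10) = 230·0.9763·0.5199 − 228·0.9888·0.4602 = 116.7430 − 103.7504 = 12.9926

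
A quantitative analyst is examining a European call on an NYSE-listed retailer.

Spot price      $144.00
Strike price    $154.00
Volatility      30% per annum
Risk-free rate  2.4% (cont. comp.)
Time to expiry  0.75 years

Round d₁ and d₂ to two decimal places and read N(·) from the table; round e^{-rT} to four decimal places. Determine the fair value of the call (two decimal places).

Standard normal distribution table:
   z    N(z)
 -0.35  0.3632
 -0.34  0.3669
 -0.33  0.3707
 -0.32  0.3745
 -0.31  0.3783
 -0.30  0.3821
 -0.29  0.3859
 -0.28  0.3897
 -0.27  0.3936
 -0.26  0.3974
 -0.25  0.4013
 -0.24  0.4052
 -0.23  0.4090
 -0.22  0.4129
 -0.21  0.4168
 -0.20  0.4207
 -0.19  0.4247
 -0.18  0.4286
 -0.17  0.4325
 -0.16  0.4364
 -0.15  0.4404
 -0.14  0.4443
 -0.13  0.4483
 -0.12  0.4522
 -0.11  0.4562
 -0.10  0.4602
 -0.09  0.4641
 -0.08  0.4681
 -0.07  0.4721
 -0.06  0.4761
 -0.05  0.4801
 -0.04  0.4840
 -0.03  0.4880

$11.91

T = 0.75;  σ√T = 0.2598
d₁ = [ln(144/154) + (0.024 + 0.3²/2)·0.75] / 0.2598 = [-0.0671 + 0.0518] / 0.2598 = -0.0592 → -0.06
d₂ = d₁ − σ√T = -0.0592 − 0.2598 = -0.3190 → -0.32
e^(−rT) = e^(−0.024·0.75) = 0.9822
N(d₁) = N(-0.06) = 0.4761;  N(d₂) = N(-0.32) = 0.3745
C = 144·0.4761 − 154·0.9822·0.3745 = 68.5584 − 56.6464 = 11.9120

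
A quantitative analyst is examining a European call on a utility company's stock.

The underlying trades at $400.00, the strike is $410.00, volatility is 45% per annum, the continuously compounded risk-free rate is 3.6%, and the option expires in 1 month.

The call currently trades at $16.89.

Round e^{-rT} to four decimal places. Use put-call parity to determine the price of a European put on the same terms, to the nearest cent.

$25.66

e^(−rT) = e^(−0.036·0.08333) = 0.9970
Put-call parity: C − P = S − K·e^(−rT) = 400 − 410·0.9970 = 400 − 408.7700 = -8.7700
P = C − (C − P) = 16.89 − (-8.7700) = 25.6600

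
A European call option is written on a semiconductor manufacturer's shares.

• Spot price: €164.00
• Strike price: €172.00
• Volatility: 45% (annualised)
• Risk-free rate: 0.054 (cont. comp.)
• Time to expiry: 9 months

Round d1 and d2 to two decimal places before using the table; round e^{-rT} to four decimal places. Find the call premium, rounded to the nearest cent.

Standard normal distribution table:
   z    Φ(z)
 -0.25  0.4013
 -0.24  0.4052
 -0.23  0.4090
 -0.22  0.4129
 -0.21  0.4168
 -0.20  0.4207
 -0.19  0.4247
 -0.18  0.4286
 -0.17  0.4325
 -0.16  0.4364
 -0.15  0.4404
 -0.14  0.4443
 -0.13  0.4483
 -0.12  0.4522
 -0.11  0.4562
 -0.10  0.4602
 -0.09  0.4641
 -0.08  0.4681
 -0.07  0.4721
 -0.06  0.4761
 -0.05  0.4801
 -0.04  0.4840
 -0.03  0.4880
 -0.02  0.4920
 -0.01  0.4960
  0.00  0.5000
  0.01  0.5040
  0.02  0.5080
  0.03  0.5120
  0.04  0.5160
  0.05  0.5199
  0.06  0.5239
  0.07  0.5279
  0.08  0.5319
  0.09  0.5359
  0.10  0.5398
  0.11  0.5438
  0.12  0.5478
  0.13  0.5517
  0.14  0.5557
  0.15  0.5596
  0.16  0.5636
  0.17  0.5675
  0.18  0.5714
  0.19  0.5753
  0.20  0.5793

σ√T = 0.45 × 0.8660 = 0.3897
ln(S/K) + (r + σ²/2)T = ln(164/172) + (0.054 + 0.45²/2)·0.75 = -0.0476 + 0.1164 = 0.0688
d₁ = 0.0688 / 0.3897 = 0.1766 ⇒ 0.18
d₂ = d₁ − σ√T = 0.1766 − 0.3897 = -0.2131 ⇒ -0.21
exp(−rT) = exp(−0.054·0.75) = 0.9603
N(d₁) = N(0.18) = 0.5714;  N(d₂) = N(-0.21) = 0.4168
C = 164·0.5714 − 172·0.9603·0.4168 = 93.7096 − 68.8435 = 24.8661

€24.87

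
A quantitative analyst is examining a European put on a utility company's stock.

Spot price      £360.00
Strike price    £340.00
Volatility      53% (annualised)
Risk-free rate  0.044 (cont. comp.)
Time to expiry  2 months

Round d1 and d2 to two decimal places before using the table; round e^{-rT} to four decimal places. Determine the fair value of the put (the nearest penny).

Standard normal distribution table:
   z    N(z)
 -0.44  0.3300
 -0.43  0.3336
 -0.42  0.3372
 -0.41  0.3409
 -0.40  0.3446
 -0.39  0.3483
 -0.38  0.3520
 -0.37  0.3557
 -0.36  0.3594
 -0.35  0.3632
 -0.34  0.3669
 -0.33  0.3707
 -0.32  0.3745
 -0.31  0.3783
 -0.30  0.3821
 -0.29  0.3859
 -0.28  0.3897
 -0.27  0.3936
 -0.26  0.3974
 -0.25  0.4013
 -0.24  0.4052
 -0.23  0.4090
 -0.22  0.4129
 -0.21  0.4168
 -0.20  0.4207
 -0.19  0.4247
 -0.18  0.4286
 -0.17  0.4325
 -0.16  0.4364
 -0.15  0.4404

σ√T = 0.53·√0.1667 = 0.2164
d₁ = [ln(360/340) + (0.044 + 0.53²/2)·0.1667] / 0.2164 = [0.0572 + 0.0307] / 0.2164 = 0.4062 ≈ 0.41
d₂ = d₁ − σ√T = 0.4062 − 0.2164 = 0.1899 ≈ 0.19
e^(−rT) = e^(−0.044·0.1667) = 0.9927
N(−d₂) = N(-0.19) = 0.4247;  N(−d₁) = N(-0.41) = 0.3409
P = 340·0.9927·0.4247 − 360·0.3409 = 143.3439 − 122.7240 = 20.6199

£20.62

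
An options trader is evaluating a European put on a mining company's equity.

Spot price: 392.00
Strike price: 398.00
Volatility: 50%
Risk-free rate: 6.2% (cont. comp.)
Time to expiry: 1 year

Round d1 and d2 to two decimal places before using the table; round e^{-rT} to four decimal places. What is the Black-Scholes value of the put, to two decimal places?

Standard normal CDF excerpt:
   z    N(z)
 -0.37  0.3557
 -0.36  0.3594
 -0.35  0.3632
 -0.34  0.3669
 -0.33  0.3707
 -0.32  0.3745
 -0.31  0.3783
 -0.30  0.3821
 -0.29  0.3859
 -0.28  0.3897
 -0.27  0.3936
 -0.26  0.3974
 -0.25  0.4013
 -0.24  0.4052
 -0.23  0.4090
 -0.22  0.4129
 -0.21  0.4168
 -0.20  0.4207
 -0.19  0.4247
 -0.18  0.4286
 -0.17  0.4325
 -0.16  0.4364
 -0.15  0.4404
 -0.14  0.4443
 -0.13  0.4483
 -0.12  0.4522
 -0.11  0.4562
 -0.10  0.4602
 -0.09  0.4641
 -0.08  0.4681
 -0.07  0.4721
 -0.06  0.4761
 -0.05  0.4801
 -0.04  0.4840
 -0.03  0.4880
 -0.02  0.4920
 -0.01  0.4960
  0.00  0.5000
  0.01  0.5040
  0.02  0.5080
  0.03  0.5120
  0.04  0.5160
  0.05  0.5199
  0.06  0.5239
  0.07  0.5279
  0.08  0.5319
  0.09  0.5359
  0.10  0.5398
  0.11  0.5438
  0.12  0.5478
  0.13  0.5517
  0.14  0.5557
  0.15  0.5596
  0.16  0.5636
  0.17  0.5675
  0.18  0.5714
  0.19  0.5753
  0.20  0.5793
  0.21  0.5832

67.01

σ√T = 0.5·√1 = 0.5000
ln(S/K) + (r + σ²/2)T = ln(392/398) + (0.062 + 0.5²/2)·1 = -0.0152 + 0.1870 = 0.1718
d₁ = 0.1718 / 0.5000 = 0.3436 → 0.34
d₂ = d₁ − σ√T = 0.3436 − 0.5000 = -0.1564 → -0.16
e^(−rT) = e^(−0.062·1) = 0.9399
P = 398·0.9399·N(0.16) − 392·N(-0.34) = 398·0.9399·0.5636 − 392·0.3669 = 210.8316 − 143.8248 = 67.0068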